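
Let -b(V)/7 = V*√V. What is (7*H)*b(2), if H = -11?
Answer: 1078*√2 ≈ 1524.5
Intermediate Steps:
b(V) = -7*V^(3/2) (b(V) = -7*V*√V = -7*V^(3/2))
(7*H)*b(2) = (7*(-11))*(-14*√2) = -(-539)*2*√2 = -(-1078)*√2 = 1078*√2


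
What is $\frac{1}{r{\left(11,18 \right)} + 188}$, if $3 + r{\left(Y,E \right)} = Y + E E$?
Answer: $\frac{1}{520} \approx 0.0019231$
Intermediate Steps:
$r{\left(Y,E \right)} = -3 + Y + E^{2}$ ($r{\left(Y,E \right)} = -3 + \left(Y + E E\right) = -3 + \left(Y + E^{2}\right) = -3 + Y + E^{2}$)
$\frac{1}{r{\left(11,18 \right)} + 188} = \frac{1}{\left(-3 + 11 + 18^{2}\right) + 188} = \frac{1}{\left(-3 + 11 + 324\right) + 188} = \frac{1}{332 + 188} = \frac{1}{520}$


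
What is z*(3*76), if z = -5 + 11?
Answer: 1368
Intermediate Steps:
z = 6
z*(3*76) = 6*(3*76) = 6*228 = 1368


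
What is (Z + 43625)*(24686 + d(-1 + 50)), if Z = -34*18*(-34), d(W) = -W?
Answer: 1587435821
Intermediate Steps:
Z = 20808 (Z = -612*(-34) = 20808)
(Z + 43625)*(24686 + d(-1 + 50)) = (20808 + 43625)*(24686 - (-1 + 50)) = 64433*(24686 - 1*49) = 64433*(24686 - 49) = 64433*24637 = 1587435821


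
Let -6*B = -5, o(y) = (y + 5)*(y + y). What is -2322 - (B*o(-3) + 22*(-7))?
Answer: -2158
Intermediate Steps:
o(y) = 2*y*(5 + y) (o(y) = (5 + y)*(2*y) = 2*y*(5 + y))
B = ⅚ (B = -⅙*(-5) = ⅚ ≈ 0.83333)
-2322 - (B*o(-3) + 22*(-7)) = -2322 - (5*(2*(-3)*(5 - 3))/6 + 22*(-7)) = -2322 - (5*(2*(-3)*2)/6 - 154) = -2322 - ((⅚)*(-12) - 154) = -2322 - (-10 - 154) = -2322 - 1*(-164) = -2322 + 164 = -2158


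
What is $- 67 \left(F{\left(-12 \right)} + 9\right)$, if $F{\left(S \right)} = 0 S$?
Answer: $-603$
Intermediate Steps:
$F{\left(S \right)} = 0$
$- 67 \left(F{\left(-12 \right)} + 9\right) = - 67 \left(0 + 9\right) = \left(-67\right) 9 = -603$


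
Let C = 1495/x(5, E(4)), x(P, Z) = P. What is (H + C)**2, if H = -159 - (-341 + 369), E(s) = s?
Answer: 12544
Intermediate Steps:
C = 299 (C = 1495/5 = 1495*(1/5) = 299)
H = -187 (H = -159 - 1*28 = -159 - 28 = -187)
(H + C)**2 = (-187 + 299)**2 = 112**2 = 12544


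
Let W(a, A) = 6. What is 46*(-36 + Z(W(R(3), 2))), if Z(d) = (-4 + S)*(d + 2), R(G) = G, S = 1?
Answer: -2760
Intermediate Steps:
Z(d) = -6 - 3*d (Z(d) = (-4 + 1)*(d + 2) = -3*(2 + d) = -6 - 3*d)
46*(-36 + Z(W(R(3), 2))) = 46*(-36 + (-6 - 3*6)) = 46*(-36 + (-6 - 18)) = 46*(-36 - 24) = 46*(-60) = -2760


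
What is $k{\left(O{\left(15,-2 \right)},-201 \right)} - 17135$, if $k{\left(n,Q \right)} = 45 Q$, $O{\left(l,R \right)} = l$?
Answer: $-26180$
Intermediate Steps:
$k{\left(O{\left(15,-2 \right)},-201 \right)} - 17135 = 45 \left(-201\right) - 17135 = -9045 - 17135 = -26180$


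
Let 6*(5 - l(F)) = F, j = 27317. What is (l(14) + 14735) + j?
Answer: 126164/3 ≈ 42055.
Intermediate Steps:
l(F) = 5 - F/6
(l(14) + 14735) + j = ((5 - ⅙*14) + 14735) + 27317 = ((5 - 7/3) + 14735) + 27317 = (8/3 + 14735) + 27317 = 44213/3 + 27317 = 126164/3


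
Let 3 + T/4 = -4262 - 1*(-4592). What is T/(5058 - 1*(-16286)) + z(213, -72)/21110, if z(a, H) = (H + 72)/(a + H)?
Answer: 327/5336 ≈ 0.061282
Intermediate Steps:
T = 1308 (T = -12 + 4*(-4262 - 1*(-4592)) = -12 + 4*(-4262 + 4592) = -12 + 4*330 = -12 + 1320 = 1308)
z(a, H) = (72 + H)/(H + a)
T/(5058 - 1*(-16286)) + z(213, -72)/21110 = 1308/(5058 - 1*(-16286)) + ((72 - 72)/(-72 + 213))/21110 = 1308/(5058 + 16286) + (0/141)*(1/21110) = 1308/21344 + ((1/141)*0)*(1/21110) = 1308*(1/21344) + 0*(1/21110) = 327/5336 + 0 = 327/5336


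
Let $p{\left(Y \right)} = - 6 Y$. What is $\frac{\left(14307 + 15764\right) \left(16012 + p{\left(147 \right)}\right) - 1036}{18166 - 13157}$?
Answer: $\frac{454973194}{5009} \approx 90831.0$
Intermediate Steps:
$\frac{\left(14307 + 15764\right) \left(16012 + p{\left(147 \right)}\right) - 1036}{18166 - 13157} = \frac{\left(14307 + 15764\right) \left(16012 - 882\right) - 1036}{18166 - 13157} = \frac{30071 \left(16012 - 882\right) - 1036}{5009} = \left(30071 \cdot 15130 - 1036\right) \frac{1}{5009} = \left(454974230 - 1036\right) \frac{1}{5009} = 454973194 \cdot \frac{1}{5009} = \frac{454973194}{5009}$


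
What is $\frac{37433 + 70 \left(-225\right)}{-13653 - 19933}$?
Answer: $- \frac{21683}{33586} \approx -0.6456$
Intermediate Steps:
$\frac{37433 + 70 \left(-225\right)}{-13653 - 19933} = \frac{37433 - 15750}{-33586} = 21683 \left(- \frac{1}{33586}\right) = - \frac{21683}{33586}$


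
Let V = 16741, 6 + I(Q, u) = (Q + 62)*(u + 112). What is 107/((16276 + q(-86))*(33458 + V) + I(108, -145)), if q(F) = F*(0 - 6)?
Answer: 107/842935992 ≈ 1.2694e-7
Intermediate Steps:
I(Q, u) = -6 + (62 + Q)*(112 + u) (I(Q, u) = -6 + (Q + 62)*(u + 112) = -6 + (62 + Q)*(112 + u))
q(F) = -6*F (q(F) = F*(-6) = -6*F)
107/((16276 + q(-86))*(33458 + V) + I(108, -145)) = 107/((16276 - 6*(-86))*(33458 + 16741) + (6938 + 62*(-145) + 112*108 + 108*(-145))) = 107/((16276 + 516)*50199 + (6938 - 8990 + 12096 - 15660)) = 107/(16792*50199 - 5616) = 107/(842941608 - 5616) = 107/842935992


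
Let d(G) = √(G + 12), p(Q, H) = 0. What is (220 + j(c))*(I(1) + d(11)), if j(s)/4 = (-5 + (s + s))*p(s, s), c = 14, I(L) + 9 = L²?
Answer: -1760 + 220*√23 ≈ -704.92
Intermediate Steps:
I(L) = -9 + L²
d(G) = √(12 + G)
j(s) = 0 (j(s) = 4*((-5 + (s + s))*0) = 4*((-5 + 2*s)*0) = 4*0 = 0)
(220 + j(c))*(I(1) + d(11)) = (220 + 0)*((-9 + 1²) + √(12 + 11)) = 220*((-9 + 1) + √23) = 220*(-8 + √23) = -1760 + 220*√23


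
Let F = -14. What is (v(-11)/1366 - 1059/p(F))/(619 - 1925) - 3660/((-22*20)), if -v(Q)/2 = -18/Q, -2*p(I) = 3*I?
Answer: 286988467/34341923 ≈ 8.3568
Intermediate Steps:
p(I) = -3*I/2
v(Q) = 36/Q (v(Q) = -(-36)/Q = 36/Q)
(v(-11)/1366 - 1059/p(F))/(619 - 1925) - 3660/((-22*20)) = ((36/(-11))/1366 - 1059/((-3/2*(-14))))/(619 - 1925) - 3660/((-22*20)) = ((36*(-1/11))*(1/1366) - 1059/21)/(-1306) - 3660/(-440) = (-36/11*1/1366 - 1059*1/21)*(-1/1306) - 3660*(-1/440) = (-18/7513 - 353/7)*(-1/1306) + 183/22 = -2652215/52591*(-1/1306) + 183/22 = 2652215/68683846 + 183/22 = 286988467/34341923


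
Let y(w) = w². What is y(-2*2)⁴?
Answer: 65536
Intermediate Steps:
y(-2*2)⁴ = ((-2*2)²)⁴ = ((-4)²)⁴ = 16⁴ = 65536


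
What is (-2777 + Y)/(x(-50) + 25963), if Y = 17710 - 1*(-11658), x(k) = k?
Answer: 26591/25913 ≈ 1.0262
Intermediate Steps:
Y = 29368 (Y = 17710 + 11658 = 29368)
(-2777 + Y)/(x(-50) + 25963) = (-2777 + 29368)/(-50 + 25963) = 26591/25913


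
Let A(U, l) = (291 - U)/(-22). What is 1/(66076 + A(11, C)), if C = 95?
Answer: 11/726696 ≈ 1.5137e-5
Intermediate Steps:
A(U, l) = -291/22 + U/22 (A(U, l) = (291 - U)*(-1/22) = -291/22 + U/22)
1/(66076 + A(11, C)) = 1/(66076 + (-291/22 + (1/22)*11)) = 1/(66076 + (-291/22 + ½)) = 1/(66076 - 140/11) = 1/(726696/11) = 11/726696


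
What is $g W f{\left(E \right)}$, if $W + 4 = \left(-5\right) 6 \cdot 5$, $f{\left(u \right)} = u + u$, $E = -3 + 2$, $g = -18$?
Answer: $-5544$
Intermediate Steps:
$E = -1$
$f{\left(u \right)} = 2 u$
$W = -154$ ($W = -4 + \left(-5\right) 6 \cdot 5 = -4 - 150 = -154$)
$g W f{\left(E \right)} = \left(-18\right) \left(-154\right) 2 \left(-1\right) = 2772 \left(-2\right) = -5544$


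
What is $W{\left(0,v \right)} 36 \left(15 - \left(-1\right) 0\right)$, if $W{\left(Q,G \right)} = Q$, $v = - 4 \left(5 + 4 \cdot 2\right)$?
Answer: $0$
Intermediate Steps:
$v = -52$ ($v = - 4 \left(5 + 8\right) = \left(-4\right) 13 = -52$)
$W{\left(0,v \right)} 36 \left(15 - \left(-1\right) 0\right) = 0 \cdot 36 \left(15 - \left(-1\right) 0\right) = 0 \left(15 - 0\right) = 0 \left(15 + 0\right) = 0 \cdot 15 = 0$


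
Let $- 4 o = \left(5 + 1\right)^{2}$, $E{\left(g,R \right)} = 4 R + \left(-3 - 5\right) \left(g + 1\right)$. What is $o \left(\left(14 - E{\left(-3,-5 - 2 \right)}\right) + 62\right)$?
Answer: $-792$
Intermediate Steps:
$E{\left(g,R \right)} = -8 - 8 g + 4 R$ ($E{\left(g,R \right)} = 4 R - 8 \left(1 + g\right) = 4 R - \left(8 + 8 g\right) = -8 - 8 g + 4 R$)
$o = -9$ ($o = - \frac{\left(5 + 1\right)^{2}}{4} = - \frac{6^{2}}{4} = \left(- \frac{1}{4}\right) 36 = -9$)
$o \left(\left(14 - E{\left(-3,-5 - 2 \right)}\right) + 62\right) = - 9 \left(\left(14 - \left(-8 - -24 + 4 \left(-5 - 2\right)\right)\right) + 62\right) = - 9 \left(\left(14 - \left(-8 + 24 + 4 \left(-7\right)\right)\right) + 62\right) = - 9 \left(\left(14 - \left(-8 + 24 - 28\right)\right) + 62\right) = - 9 \left(\left(14 - -12\right) + 62\right) = - 9 \left(\left(14 + 12\right) + 62\right) = - 9 \left(26 + 62\right) = \left(-9\right) 88 = -792$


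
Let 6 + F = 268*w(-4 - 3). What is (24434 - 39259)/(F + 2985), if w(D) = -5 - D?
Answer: -2965/703 ≈ -4.2176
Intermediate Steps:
F = 530 (F = -6 + 268*(-5 - (-4 - 3)) = -6 + 268*(-5 - 1*(-7)) = -6 + 268*(-5 + 7) = -6 + 268*2 = -6 + 536 = 530)
(24434 - 39259)/(F + 2985) = (24434 - 39259)/(530 + 2985) = -14825/3515 = -14825*1/3515 = -2965/703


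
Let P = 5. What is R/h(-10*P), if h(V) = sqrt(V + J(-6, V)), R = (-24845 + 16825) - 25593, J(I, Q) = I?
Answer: 33613*I*sqrt(14)/28 ≈ 4491.7*I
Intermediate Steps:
R = -33613 (R = -8020 - 25593 = -33613)
h(V) = sqrt(-6 + V) (h(V) = sqrt(V - 6) = sqrt(-6 + V))
R/h(-10*P) = -33613/sqrt(-6 - 10*5) = -33613/sqrt(-6 - 50) = -33613*(-I*sqrt(14)/28) = -(-33613)*I*sqrt(14)/28 = 33613*I*sqrt(14)/28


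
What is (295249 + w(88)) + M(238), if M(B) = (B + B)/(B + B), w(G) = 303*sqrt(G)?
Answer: 295250 + 606*sqrt(22) ≈ 2.9809e+5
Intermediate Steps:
M(B) = 1 (M(B) = (2*B)/((2*B)) = (2*B)*(1/(2*B)) = 1)
(295249 + w(88)) + M(238) = (295249 + 303*sqrt(88)) + 1 = (295249 + 303*(2*sqrt(22))) + 1 = (295249 + 606*sqrt(22)) + 1 = 295250 + 606*sqrt(22)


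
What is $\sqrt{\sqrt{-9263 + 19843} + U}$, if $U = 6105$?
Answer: $\sqrt{6105 + 46 \sqrt{5}} \approx 78.79$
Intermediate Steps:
$\sqrt{\sqrt{-9263 + 19843} + U} = \sqrt{\sqrt{-9263 + 19843} + 6105} = \sqrt{\sqrt{10580} + 6105} = \sqrt{46 \sqrt{5} + 6105} = \sqrt{6105 + 46 \sqrt{5}}$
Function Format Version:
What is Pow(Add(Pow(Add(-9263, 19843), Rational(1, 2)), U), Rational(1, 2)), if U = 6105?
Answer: Pow(Add(6105, Mul(46, Pow(5, Rational(1, 2)))), Rational(1, 2)) ≈ 78.790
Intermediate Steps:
Pow(Add(Pow(Add(-9263, 19843), Rational(1, 2)), U), Rational(1, 2)) = Pow(Add(Pow(Add(-9263, 19843), Rational(1, 2)), 6105), Rational(1, 2)) = Pow(Add(Pow(10580, Rational(1, 2)), 6105), Rational(1, 2)) = Pow(Add(Mul(46, Pow(5, Rational(1, 2))), 6105), Rational(1, 2)) = Pow(Add(6105, Mul(46, Pow(5, Rational(1, 2)))), Rational(1, 2))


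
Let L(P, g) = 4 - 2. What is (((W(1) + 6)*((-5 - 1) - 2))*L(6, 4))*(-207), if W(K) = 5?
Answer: 36432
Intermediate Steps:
L(P, g) = 2
(((W(1) + 6)*((-5 - 1) - 2))*L(6, 4))*(-207) = (((5 + 6)*((-5 - 1) - 2))*2)*(-207) = ((11*(-6 - 2))*2)*(-207) = ((11*(-8))*2)*(-207) = -88*2*(-207) = -176*(-207) = 36432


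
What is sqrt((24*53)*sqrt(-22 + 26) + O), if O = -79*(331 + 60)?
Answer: I*sqrt(28345) ≈ 168.36*I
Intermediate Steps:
O = -30889 (O = -79*391 = -30889)
sqrt((24*53)*sqrt(-22 + 26) + O) = sqrt((24*53)*sqrt(-22 + 26) - 30889) = sqrt(1272*sqrt(4) - 30889) = sqrt(1272*2 - 30889) = sqrt(2544 - 30889) = sqrt(-28345) = I*sqrt(28345)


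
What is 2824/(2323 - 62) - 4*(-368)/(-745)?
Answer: -1224312/1684445 ≈ -0.72683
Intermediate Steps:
2824/(2323 - 62) - 4*(-368)/(-745) = 2824/2261 + 1472*(-1/745) = 2824*(1/2261) - 1472/745 = 2824/2261 - 1472/745 = -1224312/1684445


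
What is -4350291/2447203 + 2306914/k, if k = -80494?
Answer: -272529962968/8953870831 ≈ -30.437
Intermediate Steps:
-4350291/2447203 + 2306914/k = -4350291/2447203 + 2306914/(-80494) = -4350291*1/2447203 + 2306914*(-1/80494) = -395481/222473 - 1153457/40247 = -272529962968/8953870831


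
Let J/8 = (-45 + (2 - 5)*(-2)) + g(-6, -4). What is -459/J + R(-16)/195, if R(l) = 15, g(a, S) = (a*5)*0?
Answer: 161/104 ≈ 1.5481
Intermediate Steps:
g(a, S) = 0 (g(a, S) = (5*a)*0 = 0)
J = -312 (J = 8*((-45 + (2 - 5)*(-2)) + 0) = 8*((-45 - 3*(-2)) + 0) = 8*((-45 + 6) + 0) = 8*(-39 + 0) = 8*(-39) = -312)
-459/J + R(-16)/195 = -459/(-312) + 15/195 = -459*(-1/312) + 15*(1/195) = 153/104 + 1/13 = 161/104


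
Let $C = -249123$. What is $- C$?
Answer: $249123$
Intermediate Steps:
$- C = \left(-1\right) \left(-249123\right) = 249123$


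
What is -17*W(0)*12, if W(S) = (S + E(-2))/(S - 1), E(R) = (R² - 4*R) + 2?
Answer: 2856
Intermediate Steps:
E(R) = 2 + R² - 4*R
W(S) = (14 + S)/(-1 + S) (W(S) = (S + (2 + (-2)² - 4*(-2)))/(S - 1) = (S + (2 + 4 + 8))/(-1 + S) = (S + 14)/(-1 + S) = (14 + S)/(-1 + S))
-17*W(0)*12 = -17*(14 + 0)/(-1 + 0)*12 = -17*14/(-1)*12 = -(-17)*14*12 = -17*(-14)*12 = 238*12 = 2856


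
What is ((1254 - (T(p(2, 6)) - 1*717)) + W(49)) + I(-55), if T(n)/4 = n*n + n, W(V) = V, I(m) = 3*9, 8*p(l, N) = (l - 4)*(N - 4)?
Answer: 2048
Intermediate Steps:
p(l, N) = (-4 + N)*(-4 + l)/8 (p(l, N) = ((l - 4)*(N - 4))/8 = ((-4 + l)*(-4 + N))/8 = ((-4 + N)*(-4 + l))/8 = (-4 + N)*(-4 + l)/8)
I(m) = 27
T(n) = 4*n + 4*n² (T(n) = 4*(n*n + n) = 4*(n² + n) = 4*(n + n²) = 4*n + 4*n²)
((1254 - (T(p(2, 6)) - 1*717)) + W(49)) + I(-55) = ((1254 - (4*(2 - ½*6 - ½*2 + (⅛)*6*2)*(1 + (2 - ½*6 - ½*2 + (⅛)*6*2)) - 1*717)) + 49) + 27 = ((1254 - (4*(2 - 3 - 1 + 3/2)*(1 + (2 - 3 - 1 + 3/2)) - 717)) + 49) + 27 = ((1254 - (4*(-½)*(1 - ½) - 717)) + 49) + 27 = ((1254 - (4*(-½)*(½) - 717)) + 49) + 27 = ((1254 - (-1 - 717)) + 49) + 27 = ((1254 - 1*(-718)) + 49) + 27 = ((1254 + 718) + 49) + 27 = (1972 + 49) + 27 = 2021 + 27 = 2048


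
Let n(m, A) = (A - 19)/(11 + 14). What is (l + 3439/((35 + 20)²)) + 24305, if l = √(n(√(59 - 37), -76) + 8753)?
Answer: 73526064/3025 + √218730/5 ≈ 24400.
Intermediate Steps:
n(m, A) = -19/25 + A/25 (n(m, A) = (-19 + A)/25 = (-19 + A)*(1/25) = -19/25 + A/25)
l = √218730/5 (l = √((-19/25 + (1/25)*(-76)) + 8753) = √((-19/25 - 76/25) + 8753) = √(-19/5 + 8753) = √(43746/5) = √218730/5 ≈ 93.537)
(l + 3439/((35 + 20)²)) + 24305 = (√218730/5 + 3439/((35 + 20)²)) + 24305 = (√218730/5 + 3439/(55²)) + 24305 = (√218730/5 + 3439/3025) + 24305 = (3439/3025 + √218730/5) + 24305 = 73526064/3025 + √218730/5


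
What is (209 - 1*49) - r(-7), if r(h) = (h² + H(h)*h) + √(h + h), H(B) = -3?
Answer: 90 - I*√14 ≈ 90.0 - 3.7417*I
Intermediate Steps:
r(h) = h² - 3*h + √2*√h (r(h) = (h² - 3*h) + √(h + h) = (h² - 3*h) + √(2*h) = (h² - 3*h) + √2*√h = h² - 3*h + √2*√h)
(209 - 1*49) - r(-7) = (209 - 1*49) - ((-7)² - 3*(-7) + √2*√(-7)) = (209 - 49) - (49 + 21 + √2*(I*√7)) = 160 - (49 + 21 + I*√14) = 160 - (70 + I*√14) = 160 + (-70 - I*√14) = 90 - I*√14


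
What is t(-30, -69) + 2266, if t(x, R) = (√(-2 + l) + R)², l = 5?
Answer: 7030 - 138*√3 ≈ 6791.0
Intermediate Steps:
t(x, R) = (R + √3)² (t(x, R) = (√(-2 + 5) + R)² = (√3 + R)² = (R + √3)²)
t(-30, -69) + 2266 = (-69 + √3)² + 2266 = 2266 + (-69 + √3)²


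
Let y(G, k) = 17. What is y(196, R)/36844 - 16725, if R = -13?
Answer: -616215883/36844 ≈ -16725.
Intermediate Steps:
y(196, R)/36844 - 16725 = 17/36844 - 16725 = -616215883/36844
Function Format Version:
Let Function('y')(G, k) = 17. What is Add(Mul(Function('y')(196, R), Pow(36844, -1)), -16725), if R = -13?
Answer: Rational(-616215883, 36844) ≈ -16725.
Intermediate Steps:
Add(Mul(Function('y')(196, R), Pow(36844, -1)), -16725) = Add(Mul(17, Pow(36844, -1)), -16725) = Add(Mul(17, Rational(1, 36844)), -16725) = Add(Rational(17, 36844), -16725) = Rational(-616215883, 36844)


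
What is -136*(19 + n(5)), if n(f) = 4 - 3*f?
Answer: -1088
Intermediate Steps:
-136*(19 + n(5)) = -136*(19 + (4 - 3*5)) = -136*(19 + (4 - 15)) = -136*(19 - 11) = -136*8 = -1088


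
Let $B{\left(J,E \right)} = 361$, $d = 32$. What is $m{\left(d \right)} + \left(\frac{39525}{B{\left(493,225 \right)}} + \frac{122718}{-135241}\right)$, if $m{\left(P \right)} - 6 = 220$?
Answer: $\frac{16334871553}{48822001} \approx 334.58$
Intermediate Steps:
$m{\left(P \right)} = 226$ ($m{\left(P \right)} = 6 + 220 = 226$)
$m{\left(d \right)} + \left(\frac{39525}{B{\left(493,225 \right)}} + \frac{122718}{-135241}\right) = 226 + \left(\frac{39525}{361} + \frac{122718}{-135241}\right) = 226 + \left(39525 \cdot \frac{1}{361} + 122718 \left(- \frac{1}{135241}\right)\right) = 226 + \left(\frac{39525}{361} - \frac{122718}{135241}\right) = 226 + \frac{5301099327}{48822001} = \frac{16334871553}{48822001}$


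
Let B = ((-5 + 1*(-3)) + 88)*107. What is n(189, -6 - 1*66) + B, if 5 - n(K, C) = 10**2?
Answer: 8465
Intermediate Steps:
n(K, C) = -95 (n(K, C) = 5 - 1*10**2 = 5 - 1*100 = 5 - 100 = -95)
B = 8560 (B = ((-5 - 3) + 88)*107 = (-8 + 88)*107 = 80*107 = 8560)
n(189, -6 - 1*66) + B = -95 + 8560 = 8465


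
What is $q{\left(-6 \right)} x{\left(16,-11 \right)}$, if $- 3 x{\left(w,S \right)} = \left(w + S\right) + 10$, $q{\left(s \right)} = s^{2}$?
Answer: $-180$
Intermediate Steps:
$x{\left(w,S \right)} = - \frac{10}{3} - \frac{S}{3} - \frac{w}{3}$ ($x{\left(w,S \right)} = - \frac{\left(w + S\right) + 10}{3} = - \frac{\left(S + w\right) + 10}{3} = - \frac{10 + S + w}{3} = - \frac{10}{3} - \frac{S}{3} - \frac{w}{3}$)
$q{\left(-6 \right)} x{\left(16,-11 \right)} = \left(-6\right)^{2} \left(- \frac{10}{3} - - \frac{11}{3} - \frac{16}{3}\right) = 36 \left(- \frac{10}{3} + \frac{11}{3} - \frac{16}{3}\right) = 36 \left(-5\right) = -180$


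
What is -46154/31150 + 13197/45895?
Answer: -170715128/142962925 ≈ -1.1941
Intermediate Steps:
-46154/31150 + 13197/45895 = -46154*1/31150 + 13197*(1/45895) = -23077/15575 + 13197/45895 = -170715128/142962925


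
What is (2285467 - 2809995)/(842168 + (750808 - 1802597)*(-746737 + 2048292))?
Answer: 524528/1368960389727 ≈ 3.8316e-7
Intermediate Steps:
(2285467 - 2809995)/(842168 + (750808 - 1802597)*(-746737 + 2048292)) = -524528/(842168 - 1051789*1301555) = -524528/(842168 - 1368961231895) = -524528/(-1368960389727) = -524528*(-1/1368960389727) = 524528/1368960389727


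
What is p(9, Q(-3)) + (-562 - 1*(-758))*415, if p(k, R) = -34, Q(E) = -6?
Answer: 81306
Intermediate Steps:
p(9, Q(-3)) + (-562 - 1*(-758))*415 = -34 + (-562 - 1*(-758))*415 = -34 + (-562 + 758)*415 = -34 + 196*415 = -34 + 81340 = 81306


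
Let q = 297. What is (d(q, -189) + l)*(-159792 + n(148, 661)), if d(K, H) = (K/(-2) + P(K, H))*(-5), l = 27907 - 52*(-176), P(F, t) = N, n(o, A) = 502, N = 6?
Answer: -6016622235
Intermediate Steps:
P(F, t) = 6
l = 37059 (l = 27907 - 1*(-9152) = 27907 + 9152 = 37059)
d(K, H) = -30 + 5*K/2 (d(K, H) = (K/(-2) + 6)*(-5) = (K*(-1/2) + 6)*(-5) = (-K/2 + 6)*(-5) = (6 - K/2)*(-5) = -30 + 5*K/2)
(d(q, -189) + l)*(-159792 + n(148, 661)) = ((-30 + (5/2)*297) + 37059)*(-159792 + 502) = ((-30 + 1485/2) + 37059)*(-159290) = (1425/2 + 37059)*(-159290) = (75543/2)*(-159290) = -6016622235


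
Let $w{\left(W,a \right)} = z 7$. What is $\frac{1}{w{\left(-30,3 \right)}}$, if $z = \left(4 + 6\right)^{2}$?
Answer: $\frac{1}{700} \approx 0.0014286$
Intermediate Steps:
$z = 100$ ($z = 10^{2} = 100$)
$w{\left(W,a \right)} = 700$ ($w{\left(W,a \right)} = 100 \cdot 7 = 700$)
$\frac{1}{w{\left(-30,3 \right)}} = \frac{1}{700}$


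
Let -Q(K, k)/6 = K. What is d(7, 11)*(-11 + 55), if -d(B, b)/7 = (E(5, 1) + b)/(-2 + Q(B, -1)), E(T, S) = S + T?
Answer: 119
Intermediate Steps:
Q(K, k) = -6*K
d(B, b) = -7*(6 + b)/(-2 - 6*B) (d(B, b) = -7*((1 + 5) + b)/(-2 - 6*B) = -7*(6 + b)/(-2 - 6*B))
d(7, 11)*(-11 + 55) = (7*(6 + 11)/(2*(1 + 3*7)))*(-11 + 55) = ((7/2)*17/(1 + 21))*44 = ((7/2)*17/22)*44 = ((7/2)*(1/22)*17)*44 = (119/44)*44 = 119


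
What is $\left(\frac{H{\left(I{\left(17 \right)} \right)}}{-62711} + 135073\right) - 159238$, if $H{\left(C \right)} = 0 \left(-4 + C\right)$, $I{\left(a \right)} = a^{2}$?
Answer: $-24165$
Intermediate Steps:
$H{\left(C \right)} = 0$
$\left(\frac{H{\left(I{\left(17 \right)} \right)}}{-62711} + 135073\right) - 159238 = \left(\frac{0}{-62711} + 135073\right) - 159238 = \left(0 \left(- \frac{1}{62711}\right) + 135073\right) - 159238 = \left(0 + 135073\right) - 159238 = 135073 - 159238 = -24165$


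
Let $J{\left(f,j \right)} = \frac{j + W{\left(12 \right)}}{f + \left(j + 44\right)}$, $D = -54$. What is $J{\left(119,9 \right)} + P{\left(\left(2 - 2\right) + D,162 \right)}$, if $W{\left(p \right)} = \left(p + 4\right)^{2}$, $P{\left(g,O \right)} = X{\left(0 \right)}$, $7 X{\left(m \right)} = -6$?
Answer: $\frac{823}{1204} \approx 0.68355$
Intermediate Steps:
$X{\left(m \right)} = - \frac{6}{7}$ ($X{\left(m \right)} = \frac{1}{7} \left(-6\right) = - \frac{6}{7}$)
$P{\left(g,O \right)} = - \frac{6}{7}$
$W{\left(p \right)} = \left(4 + p\right)^{2}$
$J{\left(f,j \right)} = \frac{256 + j}{44 + f + j}$ ($J{\left(f,j \right)} = \frac{j + \left(4 + 12\right)^{2}}{f + \left(j + 44\right)} = \frac{j + 16^{2}}{f + \left(44 + j\right)} = \frac{j + 256}{44 + f + j} = \frac{256 + j}{44 + f + j}$)
$J{\left(119,9 \right)} + P{\left(\left(2 - 2\right) + D,162 \right)} = \frac{256 + 9}{44 + 119 + 9} - \frac{6}{7} = \frac{1}{172} \cdot 265 - \frac{6}{7} = \frac{265}{172} - \frac{6}{7} = \frac{823}{1204}$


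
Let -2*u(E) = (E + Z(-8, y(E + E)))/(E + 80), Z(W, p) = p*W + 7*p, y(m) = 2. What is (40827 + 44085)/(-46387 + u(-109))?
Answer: -4924896/2690557 ≈ -1.8304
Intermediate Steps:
Z(W, p) = 7*p + W*p (Z(W, p) = W*p + 7*p = 7*p + W*p)
u(E) = -(-2 + E)/(2*(80 + E)) (u(E) = -(E + 2*(7 - 8))/(2*(E + 80)) = -(E + 2*(-1))/(2*(80 + E)) = -(E - 2)/(2*(80 + E)) = -(-2 + E)/(2*(80 + E)))
(40827 + 44085)/(-46387 + u(-109)) = (40827 + 44085)/(-46387 + (2 - 1*(-109))/(2*(80 - 109))) = 84912/(-46387 + (½)*(2 + 109)/(-29)) = 84912/(-46387 + (½)*(-1/29)*111) = 84912/(-46387 - 111/58) = 84912/(-2690557/58) = 84912*(-58/2690557) = -4924896/2690557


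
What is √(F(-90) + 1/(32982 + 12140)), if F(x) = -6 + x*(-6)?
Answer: √1087221313178/45122 ≈ 23.108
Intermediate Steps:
F(x) = -6 - 6*x
√(F(-90) + 1/(32982 + 12140)) = √((-6 - 6*(-90)) + 1/(32982 + 12140)) = √((-6 + 540) + 1/45122) = √(534 + 1/45122) = √(24095149/45122) = √1087221313178/45122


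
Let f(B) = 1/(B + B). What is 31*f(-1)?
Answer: -31/2 ≈ -15.500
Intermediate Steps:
f(B) = 1/(2*B)
31*f(-1) = 31*((1/2)/(-1)) = 31*((1/2)*(-1)) = 31*(-1/2) = -31/2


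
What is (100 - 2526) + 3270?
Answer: 844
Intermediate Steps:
(100 - 2526) + 3270 = -2426 + 3270 = 844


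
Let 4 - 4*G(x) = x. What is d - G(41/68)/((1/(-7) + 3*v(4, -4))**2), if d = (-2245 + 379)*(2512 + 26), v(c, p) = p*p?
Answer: -144564538892919/30525200 ≈ -4.7359e+6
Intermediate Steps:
G(x) = 1 - x/4
v(c, p) = p**2
d = -4735908 (d = -1866*2538 = -4735908)
d - G(41/68)/((1/(-7) + 3*v(4, -4))**2) = -4735908 - (1 - 41/(4*68))/((1/(-7) + 3*(-4)**2)**2) = -4735908 - (1 - 41/(4*68))/((-1/7 + 3*16)**2) = -4735908 - (1 - 1/4*41/68)/((-1/7 + 48)**2) = -4735908 - (1 - 41/272)/((335/7)**2) = -4735908 - 231/(272*112225/49) = -4735908 - 231*49/(272*112225) = -4735908 - 1*11319/30525200 = -4735908 - 11319/30525200 = -144564538892919/30525200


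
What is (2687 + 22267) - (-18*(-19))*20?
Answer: 18114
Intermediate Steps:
(2687 + 22267) - (-18*(-19))*20 = 24954 - 342*20 = 24954 - 1*6840 = 24954 - 6840 = 18114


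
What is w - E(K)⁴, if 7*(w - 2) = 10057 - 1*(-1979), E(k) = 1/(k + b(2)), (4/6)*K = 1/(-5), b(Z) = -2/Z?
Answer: 344090050/199927 ≈ 1721.1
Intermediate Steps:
K = -3/10 (K = (3/2)/(-5) = (3/2)*(-⅕) = -3/10 ≈ -0.30000)
E(k) = 1/(-1 + k) (E(k) = 1/(k - 2/2) = 1/(k - 2*½) = 1/(k - 1) = 1/(-1 + k))
w = 12050/7 (w = 2 + (10057 - 1*(-1979))/7 = 2 + (10057 + 1979)/7 = 2 + (⅐)*12036 = 2 + 12036/7 = 12050/7 ≈ 1721.4)
w - E(K)⁴ = 12050/7 - (1/(-1 - 3/10))⁴ = 12050/7 - (1/(-13/10))⁴ = 12050/7 - (-10/13)⁴ = 12050/7 - 1*10000/28561 = 12050/7 - 10000/28561 = 344090050/199927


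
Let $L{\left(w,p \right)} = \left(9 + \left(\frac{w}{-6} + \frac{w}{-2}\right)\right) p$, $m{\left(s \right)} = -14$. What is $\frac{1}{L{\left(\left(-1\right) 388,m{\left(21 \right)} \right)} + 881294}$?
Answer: $\frac{3}{2632640} \approx 1.1395 \cdot 10^{-6}$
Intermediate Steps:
$L{\left(w,p \right)} = p \left(9 - \frac{2 w}{3}\right)$ ($L{\left(w,p \right)} = \left(9 + \left(w \left(- \frac{1}{6}\right) + w \left(- \frac{1}{2}\right)\right)\right) p = \left(9 - \frac{2 w}{3}\right) p = p \left(9 - \frac{2 w}{3}\right)$)
$\frac{1}{L{\left(\left(-1\right) 388,m{\left(21 \right)} \right)} + 881294} = \frac{1}{\frac{1}{3} \left(-14\right) \left(27 - 2 \left(\left(-1\right) 388\right)\right) + 881294} = \frac{1}{\frac{1}{3} \left(-14\right) \left(27 - -776\right) + 881294} = \frac{1}{\frac{1}{3} \left(-14\right) \left(27 + 776\right) + 881294} = \frac{1}{\frac{1}{3} \left(-14\right) 803 + 881294} = \frac{1}{- \frac{11242}{3} + 881294} = \frac{1}{\frac{2632640}{3}} = \frac{3}{2632640}$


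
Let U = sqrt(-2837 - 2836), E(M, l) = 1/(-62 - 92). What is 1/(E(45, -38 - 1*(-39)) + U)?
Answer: -154/134540869 - 23716*I*sqrt(5673)/134540869 ≈ -1.1446e-6 - 0.013277*I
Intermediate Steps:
E(M, l) = -1/154 (E(M, l) = 1/(-154) = -1/154)
U = I*sqrt(5673) (U = sqrt(-5673) = I*sqrt(5673) ≈ 75.319*I)
1/(E(45, -38 - 1*(-39)) + U) = 1/(-1/154 + I*sqrt(5673))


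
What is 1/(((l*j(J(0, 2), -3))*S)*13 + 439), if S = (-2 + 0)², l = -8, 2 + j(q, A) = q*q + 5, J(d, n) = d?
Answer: -1/809 ≈ -0.0012361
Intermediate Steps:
j(q, A) = 3 + q² (j(q, A) = -2 + (q*q + 5) = -2 + (q² + 5) = -2 + (5 + q²) = 3 + q²)
S = 4 (S = (-2)² = 4)
1/(((l*j(J(0, 2), -3))*S)*13 + 439) = 1/((-8*(3 + 0²)*4)*13 + 439) = 1/((-8*(3 + 0)*4)*13 + 439) = 1/((-8*3*4)*13 + 439) = 1/(-24*4*13 + 439) = 1/(-96*13 + 439) = 1/(-1248 + 439) = 1/(-809) = -1/809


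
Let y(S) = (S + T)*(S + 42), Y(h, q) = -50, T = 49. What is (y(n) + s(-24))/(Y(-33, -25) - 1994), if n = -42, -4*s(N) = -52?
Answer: -13/2044 ≈ -0.0063601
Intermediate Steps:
s(N) = 13 (s(N) = -¼*(-52) = 13)
y(S) = (42 + S)*(49 + S) (y(S) = (S + 49)*(S + 42) = (49 + S)*(42 + S) = (42 + S)*(49 + S))
(y(n) + s(-24))/(Y(-33, -25) - 1994) = ((2058 + (-42)² + 91*(-42)) + 13)/(-50 - 1994) = ((2058 + 1764 - 3822) + 13)/(-2044) = (0 + 13)*(-1/2044) = 13*(-1/2044) = -13/2044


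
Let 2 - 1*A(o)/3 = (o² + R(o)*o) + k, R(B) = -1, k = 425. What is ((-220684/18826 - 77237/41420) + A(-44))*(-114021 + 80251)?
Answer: 9509594473631197/38988646 ≈ 2.4391e+8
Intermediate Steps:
A(o) = -1269 - 3*o² + 3*o (A(o) = 6 - 3*((o² - o) + 425) = 6 - 3*(425 + o² - o) = 6 + (-1275 - 3*o² + 3*o) = -1269 - 3*o² + 3*o)
((-220684/18826 - 77237/41420) + A(-44))*(-114021 + 80251) = ((-220684/18826 - 77237/41420) + (-1269 - 3*(-44)² + 3*(-44)))*(-114021 + 80251) = ((-220684*1/18826 - 77237*1/41420) + (-1269 - 3*1936 - 132))*(-33770) = ((-110342/9413 - 77237/41420) + (-1269 - 5808 - 132))*(-33770) = (-5297397521/389886460 - 7209)*(-33770) = -2815988887661/389886460*(-33770) = 9509594473631197/38988646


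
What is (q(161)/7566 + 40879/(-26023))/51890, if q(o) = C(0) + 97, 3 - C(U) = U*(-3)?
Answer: -153344107/5108311517010 ≈ -3.0019e-5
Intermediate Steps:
C(U) = 3 + 3*U (C(U) = 3 - U*(-3) = 3 - (-3)*U = 3 + 3*U)
q(o) = 100 (q(o) = (3 + 3*0) + 97 = (3 + 0) + 97 = 3 + 97 = 100)
(q(161)/7566 + 40879/(-26023))/51890 = (100/7566 + 40879/(-26023))/51890 = (100*(1/7566) + 40879*(-1/26023))*(1/51890) = (50/3783 - 40879/26023)*(1/51890) = -153344107/98445009*1/51890 = -153344107/5108311517010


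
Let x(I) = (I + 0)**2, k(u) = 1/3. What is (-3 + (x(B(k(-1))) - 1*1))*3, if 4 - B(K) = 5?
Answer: -9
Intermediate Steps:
k(u) = 1/3
B(K) = -1 (B(K) = 4 - 1*5 = 4 - 5 = -1)
x(I) = I**2
(-3 + (x(B(k(-1))) - 1*1))*3 = (-3 + ((-1)**2 - 1*1))*3 = (-3 + (1 - 1))*3 = (-3 + 0)*3 = -3*3 = -9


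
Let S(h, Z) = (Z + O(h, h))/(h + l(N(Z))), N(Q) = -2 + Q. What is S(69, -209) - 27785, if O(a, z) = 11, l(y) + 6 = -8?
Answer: -138943/5 ≈ -27789.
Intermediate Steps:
l(y) = -14 (l(y) = -6 - 8 = -14)
S(h, Z) = (11 + Z)/(-14 + h) (S(h, Z) = (Z + 11)/(h - 14) = (11 + Z)/(-14 + h))
S(69, -209) - 27785 = (11 - 209)/(-14 + 69) - 27785 = -198/55 - 27785 = (1/55)*(-198) - 27785 = -18/5 - 27785 = -138943/5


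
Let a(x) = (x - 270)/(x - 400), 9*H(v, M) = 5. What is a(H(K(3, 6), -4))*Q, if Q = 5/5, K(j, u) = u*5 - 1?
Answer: 485/719 ≈ 0.67455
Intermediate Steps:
K(j, u) = -1 + 5*u (K(j, u) = 5*u - 1 = -1 + 5*u)
H(v, M) = 5/9 (H(v, M) = (⅑)*5 = 5/9)
Q = 1 (Q = 5*(⅕) = 1)
a(x) = (-270 + x)/(-400 + x)
a(H(K(3, 6), -4))*Q = ((-270 + 5/9)/(-400 + 5/9))*1 = (-2425/9/(-3595/9))*1 = -9/3595*(-2425/9)*1 = (485/719)*1 = 485/719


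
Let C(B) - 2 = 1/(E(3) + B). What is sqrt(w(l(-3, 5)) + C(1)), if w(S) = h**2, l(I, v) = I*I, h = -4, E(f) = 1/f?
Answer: 5*sqrt(3)/2 ≈ 4.3301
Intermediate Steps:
E(f) = 1/f
C(B) = 2 + 1/(1/3 + B)
l(I, v) = I**2
w(S) = 16 (w(S) = (-4)**2 = 16)
sqrt(w(l(-3, 5)) + C(1)) = sqrt(16 + (5 + 6*1)/(1 + 3*1)) = sqrt(16 + (5 + 6)/(1 + 3)) = sqrt(16 + 11/4) = sqrt(75/4) = 5*sqrt(3)/2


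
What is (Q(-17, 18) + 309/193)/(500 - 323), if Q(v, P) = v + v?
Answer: -6253/34161 ≈ -0.18304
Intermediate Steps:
Q(v, P) = 2*v
(Q(-17, 18) + 309/193)/(500 - 323) = (2*(-17) + 309/193)/(500 - 323) = (-34 + 309*(1/193))/177 = (-34 + 309/193)*(1/177) = -6253/193*1/177 = -6253/34161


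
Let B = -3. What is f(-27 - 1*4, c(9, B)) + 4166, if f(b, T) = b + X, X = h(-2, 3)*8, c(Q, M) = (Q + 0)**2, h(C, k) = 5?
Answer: 4175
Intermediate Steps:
c(Q, M) = Q**2
X = 40 (X = 5*8 = 40)
f(b, T) = 40 + b (f(b, T) = b + 40 = 40 + b)
f(-27 - 1*4, c(9, B)) + 4166 = (40 + (-27 - 1*4)) + 4166 = (40 + (-27 - 4)) + 4166 = (40 - 31) + 4166 = 9 + 4166 = 4175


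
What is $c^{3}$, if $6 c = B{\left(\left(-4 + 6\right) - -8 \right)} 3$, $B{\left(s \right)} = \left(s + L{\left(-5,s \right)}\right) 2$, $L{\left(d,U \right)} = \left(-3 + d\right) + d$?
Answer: $-27$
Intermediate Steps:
$L{\left(d,U \right)} = -3 + 2 d$
$B{\left(s \right)} = -26 + 2 s$ ($B{\left(s \right)} = \left(s + \left(-3 + 2 \left(-5\right)\right)\right) 2 = \left(s - 13\right) 2 = \left(-13 + s\right) 2 = -26 + 2 s$)
$c = -3$ ($c = \frac{\left(-26 + 2 \left(\left(-4 + 6\right) - -8\right)\right) 3}{6} = \frac{\left(-26 + 2 \left(2 + 8\right)\right) 3}{6} = \frac{\left(-26 + 2 \cdot 10\right) 3}{6} = \frac{\left(-26 + 20\right) 3}{6} = \frac{\left(-6\right) 3}{6} = \frac{1}{6} \left(-18\right) = -3$)
$c^{3} = \left(-3\right)^{3} = -27$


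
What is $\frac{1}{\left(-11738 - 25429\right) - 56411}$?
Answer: $- \frac{1}{93578} \approx -1.0686 \cdot 10^{-5}$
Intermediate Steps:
$\frac{1}{\left(-11738 - 25429\right) - 56411} = \frac{1}{-37167 - 56411} = \frac{1}{-93578} = - \frac{1}{93578}$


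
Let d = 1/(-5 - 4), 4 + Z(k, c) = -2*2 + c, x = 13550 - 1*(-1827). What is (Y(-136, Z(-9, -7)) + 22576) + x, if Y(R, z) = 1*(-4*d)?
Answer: 341581/9 ≈ 37953.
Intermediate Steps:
x = 15377 (x = 13550 + 1827 = 15377)
Z(k, c) = -8 + c (Z(k, c) = -4 + (-2*2 + c) = -4 + (-4 + c) = -8 + c)
d = -⅑ (d = 1/(-9) = -⅑ ≈ -0.11111)
Y(R, z) = 4/9 (Y(R, z) = 1*(-4*(-⅑)) = 1*(4/9) = 4/9)
(Y(-136, Z(-9, -7)) + 22576) + x = (4/9 + 22576) + 15377 = 203188/9 + 15377 = 341581/9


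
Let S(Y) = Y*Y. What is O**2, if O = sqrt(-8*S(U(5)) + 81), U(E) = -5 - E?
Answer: -719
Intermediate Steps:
S(Y) = Y**2
O = I*sqrt(719) (O = sqrt(-8*(-5 - 1*5)**2 + 81) = sqrt(-8*(-5 - 5)**2 + 81) = sqrt(-8*(-10)**2 + 81) = sqrt(-8*100 + 81) = sqrt(-800 + 81) = sqrt(-719) = I*sqrt(719) ≈ 26.814*I)
O**2 = (I*sqrt(719))**2 = -719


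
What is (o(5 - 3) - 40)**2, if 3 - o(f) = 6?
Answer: 1849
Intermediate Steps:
o(f) = -3 (o(f) = 3 - 1*6 = 3 - 6 = -3)
(o(5 - 3) - 40)**2 = (-3 - 40)**2 = (-43)**2 = 1849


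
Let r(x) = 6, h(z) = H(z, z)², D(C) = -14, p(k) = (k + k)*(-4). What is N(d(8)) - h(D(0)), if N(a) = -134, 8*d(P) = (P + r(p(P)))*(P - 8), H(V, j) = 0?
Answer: -134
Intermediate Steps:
p(k) = -8*k (p(k) = (2*k)*(-4) = -8*k)
h(z) = 0 (h(z) = 0² = 0)
d(P) = (-8 + P)*(6 + P)/8 (d(P) = ((P + 6)*(P - 8))/8 = ((6 + P)*(-8 + P))/8 = ((-8 + P)*(6 + P))/8 = (-8 + P)*(6 + P)/8)
N(d(8)) - h(D(0)) = -134 - 1*0 = -134 + 0 = -134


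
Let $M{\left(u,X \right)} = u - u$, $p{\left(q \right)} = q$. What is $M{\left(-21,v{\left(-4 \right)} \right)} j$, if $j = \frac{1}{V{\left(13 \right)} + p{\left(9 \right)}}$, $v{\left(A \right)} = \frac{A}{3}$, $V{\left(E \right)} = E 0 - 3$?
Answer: $0$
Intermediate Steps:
$V{\left(E \right)} = -3$ ($V{\left(E \right)} = 0 - 3 = -3$)
$v{\left(A \right)} = \frac{A}{3}$ ($v{\left(A \right)} = A \frac{1}{3} = \frac{A}{3}$)
$j = \frac{1}{6}$ ($j = \frac{1}{-3 + 9} = \frac{1}{6} \approx 0.16667$)
$M{\left(u,X \right)} = 0$
$M{\left(-21,v{\left(-4 \right)} \right)} j = 0 \cdot \frac{1}{6} = 0$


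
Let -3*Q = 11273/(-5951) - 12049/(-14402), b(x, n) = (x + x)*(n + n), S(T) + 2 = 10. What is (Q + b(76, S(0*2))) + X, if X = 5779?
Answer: 2111293987313/257118906 ≈ 8211.4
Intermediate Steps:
S(T) = 8 (S(T) = -2 + 10 = 8)
b(x, n) = 4*n*x (b(x, n) = (2*x)*(2*n) = 4*n*x)
Q = 90650147/257118906 (Q = -(11273/(-5951) - 12049/(-14402))/3 = -(11273*(-1/5951) - 12049*(-1/14402))/3 = -(-11273/5951 + 12049/14402)/3 = -1/3*(-90650147/85706302) = 90650147/257118906 ≈ 0.35256)
(Q + b(76, S(0*2))) + X = (90650147/257118906 + 4*8*76) + 5779 = (90650147/257118906 + 2432) + 5779 = 625403829539/257118906 + 5779 = 2111293987313/257118906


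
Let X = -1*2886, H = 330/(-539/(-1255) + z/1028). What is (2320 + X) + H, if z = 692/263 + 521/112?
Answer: 3150520086458/16590565337 ≈ 189.90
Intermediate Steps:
z = 214527/29456 (z = 692*(1/263) + 521*(1/112) = 692/263 + 521/112 = 214527/29456 ≈ 7.2830)
H = 12540780067200/16590565337 (H = 330/(-539/(-1255) + (214527/29456)/1028) = 330/(-539*(-1/1255) + (214527/29456)*(1/1028)) = 330/(539/1255 + 214527/30280768) = 330/(16590565337/38002363840) = 330*(38002363840/16590565337) = 12540780067200/16590565337 ≈ 755.90)
X = -2886
(2320 + X) + H = (2320 - 2886) + 12540780067200/16590565337 = -566 + 12540780067200/16590565337 = 3150520086458/16590565337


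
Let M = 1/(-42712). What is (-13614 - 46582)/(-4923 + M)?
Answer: 2571091552/210271177 ≈ 12.228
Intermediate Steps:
M = -1/42712 ≈ -2.3413e-5
(-13614 - 46582)/(-4923 + M) = (-13614 - 46582)/(-4923 - 1/42712) = -60196/(-210271177/42712) = -60196*(-42712/210271177) = 2571091552/210271177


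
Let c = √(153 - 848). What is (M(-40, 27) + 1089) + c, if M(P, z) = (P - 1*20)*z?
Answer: -531 + I*√695 ≈ -531.0 + 26.363*I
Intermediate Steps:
M(P, z) = z*(-20 + P) (M(P, z) = (P - 20)*z = (-20 + P)*z = z*(-20 + P))
c = I*√695 (c = √(-695) = I*√695 ≈ 26.363*I)
(M(-40, 27) + 1089) + c = (27*(-20 - 40) + 1089) + I*√695 = (27*(-60) + 1089) + I*√695 = (-1620 + 1089) + I*√695 = -531 + I*√695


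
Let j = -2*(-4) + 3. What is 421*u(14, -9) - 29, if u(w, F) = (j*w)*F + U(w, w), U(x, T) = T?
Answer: -577641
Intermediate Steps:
j = 11 (j = 8 + 3 = 11)
u(w, F) = w + 11*F*w (u(w, F) = (11*w)*F + w = 11*F*w + w = w + 11*F*w)
421*u(14, -9) - 29 = 421*(14*(1 + 11*(-9))) - 29 = 421*(14*(1 - 99)) - 29 = 421*(14*(-98)) - 29 = 421*(-1372) - 29 = -577612 - 29 = -577641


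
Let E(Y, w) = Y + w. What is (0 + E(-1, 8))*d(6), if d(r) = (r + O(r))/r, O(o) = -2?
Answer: 14/3 ≈ 4.6667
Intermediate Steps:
d(r) = (-2 + r)/r (d(r) = (r - 2)/r = (-2 + r)/r)
(0 + E(-1, 8))*d(6) = (0 + (-1 + 8))*((-2 + 6)/6) = (0 + 7)*((⅙)*4) = 7*(⅔) = 14/3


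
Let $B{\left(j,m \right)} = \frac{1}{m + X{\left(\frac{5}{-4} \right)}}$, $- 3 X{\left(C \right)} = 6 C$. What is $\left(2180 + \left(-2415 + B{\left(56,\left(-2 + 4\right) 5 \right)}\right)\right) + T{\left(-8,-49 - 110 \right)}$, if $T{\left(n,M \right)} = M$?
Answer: $- \frac{9848}{25} \approx -393.92$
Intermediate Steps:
$X{\left(C \right)} = - 2 C$ ($X{\left(C \right)} = - \frac{6 C}{3} = - 2 C$)
$B{\left(j,m \right)} = \frac{1}{\frac{5}{2} + m}$ ($B{\left(j,m \right)} = \frac{1}{m - 2 \frac{5}{-4}} = \frac{1}{m - 2 \cdot 5 \left(- \frac{1}{4}\right)} = \frac{1}{m - - \frac{5}{2}} = \frac{1}{m + \frac{5}{2}} = \frac{1}{\frac{5}{2} + m}$)
$\left(2180 + \left(-2415 + B{\left(56,\left(-2 + 4\right) 5 \right)}\right)\right) + T{\left(-8,-49 - 110 \right)} = \left(2180 - \left(2415 - \frac{2}{5 + 2 \left(-2 + 4\right) 5}\right)\right) - 159 = \left(2180 - \left(2415 - \frac{2}{5 + 2 \cdot 2 \cdot 5}\right)\right) - 159 = \left(2180 - \left(2415 - \frac{2}{5 + 2 \cdot 10}\right)\right) - 159 = \left(2180 - \left(2415 - \frac{2}{5 + 20}\right)\right) - 159 = \left(2180 - \left(2415 - \frac{2}{25}\right)\right) - 159 = \left(2180 + \left(-2415 + 2 \cdot \frac{1}{25}\right)\right) - 159 = \left(2180 + \left(-2415 + \frac{2}{25}\right)\right) - 159 = \left(2180 - \frac{60373}{25}\right) - 159 = - \frac{5873}{25} - 159 = - \frac{9848}{25}$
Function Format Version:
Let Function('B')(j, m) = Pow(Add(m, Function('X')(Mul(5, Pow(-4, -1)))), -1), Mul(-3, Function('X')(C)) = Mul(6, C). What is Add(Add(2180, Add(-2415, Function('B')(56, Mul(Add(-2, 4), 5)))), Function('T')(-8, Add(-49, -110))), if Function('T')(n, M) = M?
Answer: Rational(-9848, 25) ≈ -393.92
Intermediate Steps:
Function('X')(C) = Mul(-2, C) (Function('X')(C) = Mul(Rational(-1, 3), Mul(6, C)) = Mul(-2, C))
Function('B')(j, m) = Pow(Add(Rational(5, 2), m), -1) (Function('B')(j, m) = Pow(Add(m, Mul(-2, Mul(5, Pow(-4, -1)))), -1) = Pow(Add(m, Mul(-2, Mul(5, Rational(-1, 4)))), -1) = Pow(Add(m, Mul(-2, Rational(-5, 4))), -1) = Pow(Add(m, Rational(5, 2)), -1) = Pow(Add(Rational(5, 2), m), -1))
Add(Add(2180, Add(-2415, Function('B')(56, Mul(Add(-2, 4), 5)))), Function('T')(-8, Add(-49, -110))) = Add(Add(2180, Add(-2415, Mul(2, Pow(Add(5, Mul(2, Mul(Add(-2, 4), 5))), -1)))), Add(-49, -110)) = Add(Add(2180, Add(-2415, Mul(2, Pow(Add(5, Mul(2, Mul(2, 5))), -1)))), -159) = Add(Add(2180, Add(-2415, Mul(2, Pow(Add(5, Mul(2, 10)), -1)))), -159) = Add(Add(2180, Add(-2415, Mul(2, Pow(Add(5, 20), -1)))), -159) = Add(Add(2180, Add(-2415, Mul(2, Pow(25, -1)))), -159) = Add(Add(2180, Add(-2415, Mul(2, Rational(1, 25)))), -159) = Add(Add(2180, Add(-2415, Rational(2, 25))), -159) = Add(Add(2180, Rational(-60373, 25)), -159) = Add(Rational(-5873, 25), -159) = Rational(-9848, 25)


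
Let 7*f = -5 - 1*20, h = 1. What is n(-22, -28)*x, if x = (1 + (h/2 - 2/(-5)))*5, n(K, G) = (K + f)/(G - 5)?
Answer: 3401/462 ≈ 7.3615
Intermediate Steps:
f = -25/7 (f = (-5 - 1*20)/7 = (-5 - 20)/7 = (1/7)*(-25) = -25/7 ≈ -3.5714)
n(K, G) = (-25/7 + K)/(-5 + G) (n(K, G) = (K - 25/7)/(G - 5) = (-25/7 + K)/(-5 + G))
x = 19/2 (x = (1 + (1/2 - 2/(-5)))*5 = (1 + (1*(1/2) - 2*(-1/5)))*5 = (1 + (1/2 + 2/5))*5 = (1 + 9/10)*5 = (19/10)*5 = 19/2 ≈ 9.5000)
n(-22, -28)*x = ((-25/7 - 22)/(-5 - 28))*(19/2) = (-179/7/(-33))*(19/2) = -1/33*(-179/7)*(19/2) = (179/231)*(19/2) = 3401/462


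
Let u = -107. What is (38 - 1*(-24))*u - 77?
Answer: -6711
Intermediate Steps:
(38 - 1*(-24))*u - 77 = (38 - 1*(-24))*(-107) - 77 = (38 + 24)*(-107) - 77 = 62*(-107) - 77 = -6634 - 77 = -6711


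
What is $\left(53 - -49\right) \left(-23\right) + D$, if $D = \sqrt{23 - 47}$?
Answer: $-2346 + 2 i \sqrt{6} \approx -2346.0 + 4.899 i$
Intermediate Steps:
$D = 2 i \sqrt{6}$ ($D = \sqrt{-24} = 2 i \sqrt{6} \approx 4.899 i$)
$\left(53 - -49\right) \left(-23\right) + D = \left(53 - -49\right) \left(-23\right) + 2 i \sqrt{6} = \left(53 + 49\right) \left(-23\right) + 2 i \sqrt{6} = 102 \left(-23\right) + 2 i \sqrt{6} = -2346 + 2 i \sqrt{6}$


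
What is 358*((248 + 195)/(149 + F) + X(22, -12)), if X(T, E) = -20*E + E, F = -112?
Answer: 3178682/37 ≈ 85910.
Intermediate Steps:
X(T, E) = -19*E
358*((248 + 195)/(149 + F) + X(22, -12)) = 358*((248 + 195)/(149 - 112) - 19*(-12)) = 358*(443/37 + 228) = 358*(8879/37) = 3178682/37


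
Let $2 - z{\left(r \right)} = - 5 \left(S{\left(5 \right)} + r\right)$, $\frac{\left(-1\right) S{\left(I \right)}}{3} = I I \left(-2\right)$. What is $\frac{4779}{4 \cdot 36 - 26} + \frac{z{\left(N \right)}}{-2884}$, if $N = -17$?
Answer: $\frac{116135}{2884} \approx 40.269$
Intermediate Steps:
$S{\left(I \right)} = 6 I^{2}$ ($S{\left(I \right)} = - 3 I I \left(-2\right) = - 3 I^{2} \left(-2\right) = - 3 \left(- 2 I^{2}\right) = 6 I^{2}$)
$z{\left(r \right)} = 752 + 5 r$ ($z{\left(r \right)} = 2 - - 5 \left(6 \cdot 5^{2} + r\right) = 2 - - 5 \left(6 \cdot 25 + r\right) = 2 - - 5 \left(150 + r\right) = 2 - \left(-750 - 5 r\right) = 2 + \left(750 + 5 r\right) = 752 + 5 r$)
$\frac{4779}{4 \cdot 36 - 26} + \frac{z{\left(N \right)}}{-2884} = \frac{4779}{4 \cdot 36 - 26} + \frac{752 + 5 \left(-17\right)}{-2884} = \frac{4779}{144 - 26} + \left(752 - 85\right) \left(- \frac{1}{2884}\right) = \frac{4779}{118} + 667 \left(- \frac{1}{2884}\right) = 4779 \cdot \frac{1}{118} - \frac{667}{2884} = \frac{81}{2} - \frac{667}{2884} = \frac{116135}{2884}$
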